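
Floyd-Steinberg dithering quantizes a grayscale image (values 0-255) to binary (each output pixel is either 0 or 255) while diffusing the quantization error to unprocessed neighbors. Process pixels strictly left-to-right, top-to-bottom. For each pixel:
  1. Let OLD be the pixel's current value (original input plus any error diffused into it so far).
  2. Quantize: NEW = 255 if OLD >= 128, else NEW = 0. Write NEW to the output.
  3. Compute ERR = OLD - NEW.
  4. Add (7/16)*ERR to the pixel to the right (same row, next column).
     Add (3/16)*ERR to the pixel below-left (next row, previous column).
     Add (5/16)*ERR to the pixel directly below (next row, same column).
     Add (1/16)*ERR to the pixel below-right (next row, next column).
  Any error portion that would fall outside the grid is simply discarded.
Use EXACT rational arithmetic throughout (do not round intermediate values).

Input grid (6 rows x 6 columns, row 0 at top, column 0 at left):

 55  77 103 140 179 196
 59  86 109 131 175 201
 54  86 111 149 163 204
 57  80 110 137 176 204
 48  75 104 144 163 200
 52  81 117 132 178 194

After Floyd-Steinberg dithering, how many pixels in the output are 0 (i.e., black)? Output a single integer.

(0,0): OLD=55 → NEW=0, ERR=55
(0,1): OLD=1617/16 → NEW=0, ERR=1617/16
(0,2): OLD=37687/256 → NEW=255, ERR=-27593/256
(0,3): OLD=380289/4096 → NEW=0, ERR=380289/4096
(0,4): OLD=14392967/65536 → NEW=255, ERR=-2318713/65536
(0,5): OLD=189289905/1048576 → NEW=255, ERR=-78096975/1048576
(1,0): OLD=24355/256 → NEW=0, ERR=24355/256
(1,1): OLD=291701/2048 → NEW=255, ERR=-230539/2048
(1,2): OLD=3263257/65536 → NEW=0, ERR=3263257/65536
(1,3): OLD=44152357/262144 → NEW=255, ERR=-22694363/262144
(1,4): OLD=1978136655/16777216 → NEW=0, ERR=1978136655/16777216
(1,5): OLD=60961134713/268435456 → NEW=255, ERR=-7489906567/268435456
(2,0): OLD=2052055/32768 → NEW=0, ERR=2052055/32768
(2,1): OLD=98044717/1048576 → NEW=0, ERR=98044717/1048576
(2,2): OLD=2419276231/16777216 → NEW=255, ERR=-1858913849/16777216
(2,3): OLD=13246046799/134217728 → NEW=0, ERR=13246046799/134217728
(2,4): OLD=998066509421/4294967296 → NEW=255, ERR=-97150151059/4294967296
(2,5): OLD=13245932655051/68719476736 → NEW=255, ERR=-4277533912629/68719476736
(3,0): OLD=1578764263/16777216 → NEW=0, ERR=1578764263/16777216
(3,1): OLD=17921837147/134217728 → NEW=255, ERR=-16303683493/134217728
(3,2): OLD=50014363521/1073741824 → NEW=0, ERR=50014363521/1073741824
(3,3): OLD=12167005580739/68719476736 → NEW=255, ERR=-5356460986941/68719476736
(3,4): OLD=71098090859235/549755813888 → NEW=255, ERR=-69089641682205/549755813888
(3,5): OLD=1127238908914285/8796093022208 → NEW=255, ERR=-1115764811748755/8796093022208
(4,0): OLD=117318735145/2147483648 → NEW=0, ERR=117318735145/2147483648
(4,1): OLD=2596084850965/34359738368 → NEW=0, ERR=2596084850965/34359738368
(4,2): OLD=142282124619695/1099511627776 → NEW=255, ERR=-138093340463185/1099511627776
(4,3): OLD=774781386350603/17592186044416 → NEW=0, ERR=774781386350603/17592186044416
(4,4): OLD=32183705355988923/281474976710656 → NEW=0, ERR=32183705355988923/281474976710656
(4,5): OLD=912109596544931901/4503599627370496 → NEW=255, ERR=-236308308434544579/4503599627370496
(5,0): OLD=45761055686671/549755813888 → NEW=0, ERR=45761055686671/549755813888
(5,1): OLD=2126782596370175/17592186044416 → NEW=0, ERR=2126782596370175/17592186044416
(5,2): OLD=20213061407714533/140737488355328 → NEW=255, ERR=-15674998122894107/140737488355328
(5,3): OLD=498206908909827623/4503599627370496 → NEW=0, ERR=498206908909827623/4503599627370496
(5,4): OLD=2297226954900150055/9007199254740992 → NEW=255, ERR=391144941197095/9007199254740992
(5,5): OLD=26627879988350618579/144115188075855872 → NEW=255, ERR=-10121492970992628781/144115188075855872
Output grid:
  Row 0: ..#.##  (3 black, running=3)
  Row 1: .#.#.#  (3 black, running=6)
  Row 2: ..#.##  (3 black, running=9)
  Row 3: .#.###  (2 black, running=11)
  Row 4: ..#..#  (4 black, running=15)
  Row 5: ..#.##  (3 black, running=18)

Answer: 18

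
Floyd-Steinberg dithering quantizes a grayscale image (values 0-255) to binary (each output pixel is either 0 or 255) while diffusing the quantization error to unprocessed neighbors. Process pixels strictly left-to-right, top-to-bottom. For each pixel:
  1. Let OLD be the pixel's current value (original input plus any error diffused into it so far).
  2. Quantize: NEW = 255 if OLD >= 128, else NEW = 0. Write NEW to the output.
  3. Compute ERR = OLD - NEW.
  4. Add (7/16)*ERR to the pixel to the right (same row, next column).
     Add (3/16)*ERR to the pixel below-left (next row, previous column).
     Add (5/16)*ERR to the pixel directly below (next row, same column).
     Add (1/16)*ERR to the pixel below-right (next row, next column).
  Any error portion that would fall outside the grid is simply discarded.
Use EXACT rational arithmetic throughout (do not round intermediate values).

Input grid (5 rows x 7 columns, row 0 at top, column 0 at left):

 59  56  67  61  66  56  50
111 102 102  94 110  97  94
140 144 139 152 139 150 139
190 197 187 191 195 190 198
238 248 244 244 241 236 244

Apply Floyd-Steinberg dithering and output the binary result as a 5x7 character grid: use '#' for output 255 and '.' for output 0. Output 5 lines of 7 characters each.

Answer: .......
#.##.#.
.#.#.##
######.
#######

Derivation:
(0,0): OLD=59 → NEW=0, ERR=59
(0,1): OLD=1309/16 → NEW=0, ERR=1309/16
(0,2): OLD=26315/256 → NEW=0, ERR=26315/256
(0,3): OLD=434061/4096 → NEW=0, ERR=434061/4096
(0,4): OLD=7363803/65536 → NEW=0, ERR=7363803/65536
(0,5): OLD=110266877/1048576 → NEW=0, ERR=110266877/1048576
(0,6): OLD=1610728939/16777216 → NEW=0, ERR=1610728939/16777216
(1,0): OLD=37063/256 → NEW=255, ERR=-28217/256
(1,1): OLD=209521/2048 → NEW=0, ERR=209521/2048
(1,2): OLD=13360453/65536 → NEW=255, ERR=-3351227/65536
(1,3): OLD=34665121/262144 → NEW=255, ERR=-32181599/262144
(1,4): OLD=1975433475/16777216 → NEW=0, ERR=1975433475/16777216
(1,5): OLD=27702472051/134217728 → NEW=255, ERR=-6523048589/134217728
(1,6): OLD=234745440605/2147483648 → NEW=0, ERR=234745440605/2147483648
(2,0): OLD=4087403/32768 → NEW=0, ERR=4087403/32768
(2,1): OLD=224464713/1048576 → NEW=255, ERR=-42922167/1048576
(2,2): OLD=1484575259/16777216 → NEW=0, ERR=1484575259/16777216
(2,3): OLD=22982245379/134217728 → NEW=255, ERR=-11243275261/134217728
(2,4): OLD=131384257395/1073741824 → NEW=0, ERR=131384257395/1073741824
(2,5): OLD=7428588278225/34359738368 → NEW=255, ERR=-1333145005615/34359738368
(2,6): OLD=84193777900743/549755813888 → NEW=255, ERR=-55993954640697/549755813888
(3,0): OLD=3712889019/16777216 → NEW=255, ERR=-565301061/16777216
(3,1): OLD=26018690079/134217728 → NEW=255, ERR=-8206830561/134217728
(3,2): OLD=182145387725/1073741824 → NEW=255, ERR=-91658777395/1073741824
(3,3): OLD=669794537675/4294967296 → NEW=255, ERR=-425422122805/4294967296
(3,4): OLD=97522512530619/549755813888 → NEW=255, ERR=-42665220010821/549755813888
(3,5): OLD=582618204779361/4398046511104 → NEW=255, ERR=-538883655552159/4398046511104
(3,6): OLD=7750425011965759/70368744177664 → NEW=0, ERR=7750425011965759/70368744177664
(4,0): OLD=463868574101/2147483648 → NEW=255, ERR=-83739756139/2147483648
(4,1): OLD=6656179177233/34359738368 → NEW=255, ERR=-2105554106607/34359738368
(4,2): OLD=92425055888287/549755813888 → NEW=255, ERR=-47762676653153/549755813888
(4,3): OLD=682356424096389/4398046511104 → NEW=255, ERR=-439145436235131/4398046511104
(4,4): OLD=5062978636164735/35184372088832 → NEW=255, ERR=-3909036246487425/35184372088832
(4,5): OLD=185665304994374783/1125899906842624 → NEW=255, ERR=-101439171250494337/1125899906842624
(4,6): OLD=4167518822696051753/18014398509481984 → NEW=255, ERR=-426152797221854167/18014398509481984
Row 0: .......
Row 1: #.##.#.
Row 2: .#.#.##
Row 3: ######.
Row 4: #######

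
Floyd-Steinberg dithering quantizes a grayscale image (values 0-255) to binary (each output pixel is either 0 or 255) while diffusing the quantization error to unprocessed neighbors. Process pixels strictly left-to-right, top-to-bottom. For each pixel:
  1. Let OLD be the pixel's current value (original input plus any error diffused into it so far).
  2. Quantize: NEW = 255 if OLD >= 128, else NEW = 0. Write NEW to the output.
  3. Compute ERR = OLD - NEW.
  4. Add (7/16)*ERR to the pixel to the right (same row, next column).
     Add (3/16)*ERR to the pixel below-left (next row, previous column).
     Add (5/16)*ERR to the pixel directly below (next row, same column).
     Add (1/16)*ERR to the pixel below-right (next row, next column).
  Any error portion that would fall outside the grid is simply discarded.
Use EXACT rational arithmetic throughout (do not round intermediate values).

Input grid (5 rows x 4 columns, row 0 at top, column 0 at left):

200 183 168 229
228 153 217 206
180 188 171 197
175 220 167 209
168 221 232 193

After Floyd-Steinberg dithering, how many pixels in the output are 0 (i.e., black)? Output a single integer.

(0,0): OLD=200 → NEW=255, ERR=-55
(0,1): OLD=2543/16 → NEW=255, ERR=-1537/16
(0,2): OLD=32249/256 → NEW=0, ERR=32249/256
(0,3): OLD=1163727/4096 → NEW=255, ERR=119247/4096
(1,0): OLD=49357/256 → NEW=255, ERR=-15923/256
(1,1): OLD=237467/2048 → NEW=0, ERR=237467/2048
(1,2): OLD=20090039/65536 → NEW=255, ERR=3378359/65536
(1,3): OLD=257450673/1048576 → NEW=255, ERR=-9936207/1048576
(2,0): OLD=5973721/32768 → NEW=255, ERR=-2382119/32768
(2,1): OLD=207836131/1048576 → NEW=255, ERR=-59550749/1048576
(2,2): OLD=351761487/2097152 → NEW=255, ERR=-183012273/2097152
(2,3): OLD=5337882611/33554432 → NEW=255, ERR=-3218497549/33554432
(3,0): OLD=2376221513/16777216 → NEW=255, ERR=-1901968567/16777216
(3,1): OLD=35366020951/268435456 → NEW=255, ERR=-33085020329/268435456
(3,2): OLD=276047608489/4294967296 → NEW=0, ERR=276047608489/4294967296
(3,3): OLD=13860056330783/68719476736 → NEW=255, ERR=-3663410236897/68719476736
(4,0): OLD=470141959381/4294967296 → NEW=0, ERR=470141959381/4294967296
(4,1): OLD=8086217660159/34359738368 → NEW=255, ERR=-675515623681/34359738368
(4,2): OLD=248253291676703/1099511627776 → NEW=255, ERR=-32122173406177/1099511627776
(4,3): OLD=2948032061550473/17592186044416 → NEW=255, ERR=-1537975379775607/17592186044416
Output grid:
  Row 0: ##.#  (1 black, running=1)
  Row 1: #.##  (1 black, running=2)
  Row 2: ####  (0 black, running=2)
  Row 3: ##.#  (1 black, running=3)
  Row 4: .###  (1 black, running=4)

Answer: 4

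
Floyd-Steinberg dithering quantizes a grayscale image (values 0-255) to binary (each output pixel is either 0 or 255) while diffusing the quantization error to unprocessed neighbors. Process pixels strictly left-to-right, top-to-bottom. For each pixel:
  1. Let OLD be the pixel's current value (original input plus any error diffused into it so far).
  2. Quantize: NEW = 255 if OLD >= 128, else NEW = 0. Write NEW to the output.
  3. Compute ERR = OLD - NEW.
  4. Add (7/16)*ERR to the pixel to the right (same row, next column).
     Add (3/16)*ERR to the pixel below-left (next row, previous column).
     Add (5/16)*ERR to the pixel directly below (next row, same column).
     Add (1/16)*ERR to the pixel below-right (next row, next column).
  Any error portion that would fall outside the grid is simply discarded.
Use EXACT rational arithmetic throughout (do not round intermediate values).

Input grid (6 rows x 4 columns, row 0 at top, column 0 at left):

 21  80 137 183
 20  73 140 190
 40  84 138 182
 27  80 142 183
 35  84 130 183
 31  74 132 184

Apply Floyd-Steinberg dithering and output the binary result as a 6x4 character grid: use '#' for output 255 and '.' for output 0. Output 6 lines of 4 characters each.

Answer: ..##
..#.
.#.#
..##
..#.
..##

Derivation:
(0,0): OLD=21 → NEW=0, ERR=21
(0,1): OLD=1427/16 → NEW=0, ERR=1427/16
(0,2): OLD=45061/256 → NEW=255, ERR=-20219/256
(0,3): OLD=608035/4096 → NEW=255, ERR=-436445/4096
(1,0): OLD=11081/256 → NEW=0, ERR=11081/256
(1,1): OLD=217727/2048 → NEW=0, ERR=217727/2048
(1,2): OLD=9661675/65536 → NEW=255, ERR=-7050005/65536
(1,3): OLD=109787741/1048576 → NEW=0, ERR=109787741/1048576
(2,0): OLD=2407141/32768 → NEW=0, ERR=2407141/32768
(2,1): OLD=138303399/1048576 → NEW=255, ERR=-129083481/1048576
(2,2): OLD=161063811/2097152 → NEW=0, ERR=161063811/2097152
(2,3): OLD=8106630551/33554432 → NEW=255, ERR=-449749609/33554432
(3,0): OLD=450876949/16777216 → NEW=0, ERR=450876949/16777216
(3,1): OLD=19402284299/268435456 → NEW=0, ERR=19402284299/268435456
(3,2): OLD=804942823413/4294967296 → NEW=255, ERR=-290273837067/4294967296
(3,3): OLD=10585766318387/68719476736 → NEW=255, ERR=-6937700249293/68719476736
(4,0): OLD=244600864177/4294967296 → NEW=0, ERR=244600864177/4294967296
(4,1): OLD=4140713913363/34359738368 → NEW=0, ERR=4140713913363/34359738368
(4,2): OLD=161838483465267/1099511627776 → NEW=255, ERR=-118536981617613/1099511627776
(4,3): OLD=1760285052572245/17592186044416 → NEW=0, ERR=1760285052572245/17592186044416
(5,0): OLD=39248606537697/549755813888 → NEW=0, ERR=39248606537697/549755813888
(5,1): OLD=2220823361329095/17592186044416 → NEW=0, ERR=2220823361329095/17592186044416
(5,2): OLD=1581825081470619/8796093022208 → NEW=255, ERR=-661178639192421/8796093022208
(5,3): OLD=49439728323046227/281474976710656 → NEW=255, ERR=-22336390738171053/281474976710656
Row 0: ..##
Row 1: ..#.
Row 2: .#.#
Row 3: ..##
Row 4: ..#.
Row 5: ..##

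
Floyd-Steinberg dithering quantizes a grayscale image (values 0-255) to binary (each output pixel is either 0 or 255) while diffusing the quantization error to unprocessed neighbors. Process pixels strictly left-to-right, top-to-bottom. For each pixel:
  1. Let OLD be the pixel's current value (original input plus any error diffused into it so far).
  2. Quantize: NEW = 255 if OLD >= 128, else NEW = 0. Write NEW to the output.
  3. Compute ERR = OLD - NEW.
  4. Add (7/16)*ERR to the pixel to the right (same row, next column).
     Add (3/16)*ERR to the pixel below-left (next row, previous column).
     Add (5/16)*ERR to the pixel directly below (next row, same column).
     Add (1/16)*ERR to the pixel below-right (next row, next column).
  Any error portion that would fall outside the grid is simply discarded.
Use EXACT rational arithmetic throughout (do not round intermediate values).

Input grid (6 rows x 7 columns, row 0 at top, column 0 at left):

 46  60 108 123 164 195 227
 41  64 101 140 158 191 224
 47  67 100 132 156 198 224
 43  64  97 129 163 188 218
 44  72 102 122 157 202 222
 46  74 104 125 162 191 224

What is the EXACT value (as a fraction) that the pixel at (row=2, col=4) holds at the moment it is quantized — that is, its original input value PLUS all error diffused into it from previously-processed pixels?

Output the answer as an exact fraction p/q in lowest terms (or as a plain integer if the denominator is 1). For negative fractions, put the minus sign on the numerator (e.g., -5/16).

(0,0): OLD=46 → NEW=0, ERR=46
(0,1): OLD=641/8 → NEW=0, ERR=641/8
(0,2): OLD=18311/128 → NEW=255, ERR=-14329/128
(0,3): OLD=151601/2048 → NEW=0, ERR=151601/2048
(0,4): OLD=6435159/32768 → NEW=255, ERR=-1920681/32768
(0,5): OLD=88791393/524288 → NEW=255, ERR=-44902047/524288
(0,6): OLD=1589899687/8388608 → NEW=255, ERR=-549195353/8388608
(1,0): OLD=9011/128 → NEW=0, ERR=9011/128
(1,1): OLD=104165/1024 → NEW=0, ERR=104165/1024
(1,2): OLD=4240457/32768 → NEW=255, ERR=-4115383/32768
(1,3): OLD=11822613/131072 → NEW=0, ERR=11822613/131072
(1,4): OLD=1406882463/8388608 → NEW=255, ERR=-732212577/8388608
(1,5): OLD=7389326927/67108864 → NEW=0, ERR=7389326927/67108864
(1,6): OLD=264528180929/1073741824 → NEW=255, ERR=-9275984191/1073741824
(2,0): OLD=1442983/16384 → NEW=0, ERR=1442983/16384
(2,1): OLD=61956125/524288 → NEW=0, ERR=61956125/524288
(2,2): OLD=1138526871/8388608 → NEW=255, ERR=-1000568169/8388608
(2,3): OLD=5622911647/67108864 → NEW=0, ERR=5622911647/67108864
(2,4): OLD=102898380815/536870912 → NEW=255, ERR=-34003701745/536870912
Target (2,4): original=156, with diffused error = 102898380815/536870912

Answer: 102898380815/536870912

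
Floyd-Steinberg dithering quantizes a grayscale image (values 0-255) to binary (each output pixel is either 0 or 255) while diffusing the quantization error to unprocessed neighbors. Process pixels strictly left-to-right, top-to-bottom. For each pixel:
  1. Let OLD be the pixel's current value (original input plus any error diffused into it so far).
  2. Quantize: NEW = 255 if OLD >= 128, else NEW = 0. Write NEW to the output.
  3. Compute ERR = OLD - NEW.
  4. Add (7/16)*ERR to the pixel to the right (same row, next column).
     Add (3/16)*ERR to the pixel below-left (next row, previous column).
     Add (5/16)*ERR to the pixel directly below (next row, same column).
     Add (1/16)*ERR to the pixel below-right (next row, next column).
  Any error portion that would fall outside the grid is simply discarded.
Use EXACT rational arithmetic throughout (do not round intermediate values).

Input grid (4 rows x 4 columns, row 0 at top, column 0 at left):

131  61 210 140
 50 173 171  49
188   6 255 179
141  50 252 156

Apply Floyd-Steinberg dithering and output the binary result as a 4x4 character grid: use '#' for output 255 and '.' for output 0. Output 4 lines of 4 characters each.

(0,0): OLD=131 → NEW=255, ERR=-124
(0,1): OLD=27/4 → NEW=0, ERR=27/4
(0,2): OLD=13629/64 → NEW=255, ERR=-2691/64
(0,3): OLD=124523/1024 → NEW=0, ERR=124523/1024
(1,0): OLD=801/64 → NEW=0, ERR=801/64
(1,1): OLD=84455/512 → NEW=255, ERR=-46105/512
(1,2): OLD=2321395/16384 → NEW=255, ERR=-1856525/16384
(1,3): OLD=9122325/262144 → NEW=0, ERR=9122325/262144
(2,0): OLD=1433821/8192 → NEW=255, ERR=-655139/8192
(2,1): OLD=-20340401/262144 → NEW=0, ERR=-20340401/262144
(2,2): OLD=97800491/524288 → NEW=255, ERR=-35892949/524288
(2,3): OLD=1282124639/8388608 → NEW=255, ERR=-856970401/8388608
(3,0): OLD=425553421/4194304 → NEW=0, ERR=425553421/4194304
(3,1): OLD=3510223123/67108864 → NEW=0, ERR=3510223123/67108864
(3,2): OLD=246408581869/1073741824 → NEW=255, ERR=-27395583251/1073741824
(3,3): OLD=1866320693755/17179869184 → NEW=0, ERR=1866320693755/17179869184
Row 0: #.#.
Row 1: .##.
Row 2: #.##
Row 3: ..#.

Answer: #.#.
.##.
#.##
..#.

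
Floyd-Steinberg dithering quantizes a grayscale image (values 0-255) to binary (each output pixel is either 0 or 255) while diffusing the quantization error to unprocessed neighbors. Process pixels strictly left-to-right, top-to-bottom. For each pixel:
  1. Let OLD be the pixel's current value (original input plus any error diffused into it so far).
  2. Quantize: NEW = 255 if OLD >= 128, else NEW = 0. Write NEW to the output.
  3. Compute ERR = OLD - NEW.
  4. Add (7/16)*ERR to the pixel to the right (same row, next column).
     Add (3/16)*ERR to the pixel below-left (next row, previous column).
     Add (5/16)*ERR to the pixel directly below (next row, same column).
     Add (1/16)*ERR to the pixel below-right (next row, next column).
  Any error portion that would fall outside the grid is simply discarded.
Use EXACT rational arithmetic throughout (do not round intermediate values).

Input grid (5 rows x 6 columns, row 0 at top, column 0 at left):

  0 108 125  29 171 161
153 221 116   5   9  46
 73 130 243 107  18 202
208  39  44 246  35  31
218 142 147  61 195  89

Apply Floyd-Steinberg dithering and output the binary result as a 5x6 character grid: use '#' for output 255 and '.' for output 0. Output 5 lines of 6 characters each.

Answer: ..#.#.
##....
.##..#
#..#..
#.#.#.

Derivation:
(0,0): OLD=0 → NEW=0, ERR=0
(0,1): OLD=108 → NEW=0, ERR=108
(0,2): OLD=689/4 → NEW=255, ERR=-331/4
(0,3): OLD=-461/64 → NEW=0, ERR=-461/64
(0,4): OLD=171877/1024 → NEW=255, ERR=-89243/1024
(0,5): OLD=2013123/16384 → NEW=0, ERR=2013123/16384
(1,0): OLD=693/4 → NEW=255, ERR=-327/4
(1,1): OLD=6511/32 → NEW=255, ERR=-1649/32
(1,2): OLD=74747/1024 → NEW=0, ERR=74747/1024
(1,3): OLD=53951/4096 → NEW=0, ERR=53951/4096
(1,4): OLD=2651837/262144 → NEW=0, ERR=2651837/262144
(1,5): OLD=349704475/4194304 → NEW=0, ERR=349704475/4194304
(2,0): OLD=19349/512 → NEW=0, ERR=19349/512
(2,1): OLD=2277495/16384 → NEW=255, ERR=-1900425/16384
(2,2): OLD=56180901/262144 → NEW=255, ERR=-10665819/262144
(2,3): OLD=209242429/2097152 → NEW=0, ERR=209242429/2097152
(2,4): OLD=5453859767/67108864 → NEW=0, ERR=5453859767/67108864
(2,5): OLD=283728095089/1073741824 → NEW=255, ERR=9923929969/1073741824
(3,0): OLD=51920517/262144 → NEW=255, ERR=-14926203/262144
(3,1): OLD=-57515167/2097152 → NEW=0, ERR=-57515167/2097152
(3,2): OLD=515814483/16777216 → NEW=0, ERR=515814483/16777216
(3,3): OLD=325693212505/1073741824 → NEW=255, ERR=51889047385/1073741824
(3,4): OLD=768865724025/8589934592 → NEW=0, ERR=768865724025/8589934592
(3,5): OLD=10737718874743/137438953472 → NEW=0, ERR=10737718874743/137438953472
(4,0): OLD=6545272555/33554432 → NEW=255, ERR=-2011107605/33554432
(4,1): OLD=58741035823/536870912 → NEW=0, ERR=58741035823/536870912
(4,2): OLD=3639095282781/17179869184 → NEW=255, ERR=-741771359139/17179869184
(4,3): OLD=20867664975153/274877906944 → NEW=0, ERR=20867664975153/274877906944
(4,4): OLD=1204421149714369/4398046511104 → NEW=255, ERR=82919289382849/4398046511104
(4,5): OLD=8954947528151719/70368744177664 → NEW=0, ERR=8954947528151719/70368744177664
Row 0: ..#.#.
Row 1: ##....
Row 2: .##..#
Row 3: #..#..
Row 4: #.#.#.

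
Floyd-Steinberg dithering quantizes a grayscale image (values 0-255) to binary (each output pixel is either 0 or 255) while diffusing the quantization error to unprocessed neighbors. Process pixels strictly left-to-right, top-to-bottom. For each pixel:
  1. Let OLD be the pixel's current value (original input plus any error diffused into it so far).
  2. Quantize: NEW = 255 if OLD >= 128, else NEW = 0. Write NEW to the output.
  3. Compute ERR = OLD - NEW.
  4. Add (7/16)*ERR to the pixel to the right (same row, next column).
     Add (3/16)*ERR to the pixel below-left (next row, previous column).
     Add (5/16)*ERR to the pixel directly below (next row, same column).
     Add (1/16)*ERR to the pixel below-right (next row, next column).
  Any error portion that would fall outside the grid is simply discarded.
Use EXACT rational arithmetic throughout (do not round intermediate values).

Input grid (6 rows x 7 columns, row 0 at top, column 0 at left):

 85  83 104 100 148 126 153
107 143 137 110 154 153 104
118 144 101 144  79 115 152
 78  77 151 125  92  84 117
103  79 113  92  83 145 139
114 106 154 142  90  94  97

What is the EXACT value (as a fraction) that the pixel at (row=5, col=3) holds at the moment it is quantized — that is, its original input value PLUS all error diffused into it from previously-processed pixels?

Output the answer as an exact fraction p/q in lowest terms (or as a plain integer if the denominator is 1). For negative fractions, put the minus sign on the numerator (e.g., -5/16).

Answer: 27131267937800461/281474976710656

Derivation:
(0,0): OLD=85 → NEW=0, ERR=85
(0,1): OLD=1923/16 → NEW=0, ERR=1923/16
(0,2): OLD=40085/256 → NEW=255, ERR=-25195/256
(0,3): OLD=233235/4096 → NEW=0, ERR=233235/4096
(0,4): OLD=11331973/65536 → NEW=255, ERR=-5379707/65536
(0,5): OLD=94462627/1048576 → NEW=0, ERR=94462627/1048576
(0,6): OLD=3228152437/16777216 → NEW=255, ERR=-1050037643/16777216
(1,0): OLD=39961/256 → NEW=255, ERR=-25319/256
(1,1): OLD=254255/2048 → NEW=0, ERR=254255/2048
(1,2): OLD=11714395/65536 → NEW=255, ERR=-4997285/65536
(1,3): OLD=19108031/262144 → NEW=0, ERR=19108031/262144
(1,4): OLD=3031435613/16777216 → NEW=255, ERR=-1246754467/16777216
(1,5): OLD=17686517869/134217728 → NEW=255, ERR=-16539002771/134217728
(1,6): OLD=77654990531/2147483648 → NEW=0, ERR=77654990531/2147483648
(2,0): OLD=3616629/32768 → NEW=0, ERR=3616629/32768
(2,1): OLD=220835031/1048576 → NEW=255, ERR=-46551849/1048576
(2,2): OLD=1328328005/16777216 → NEW=0, ERR=1328328005/16777216
(2,3): OLD=24524001629/134217728 → NEW=255, ERR=-9701519011/134217728
(2,4): OLD=6018349997/1073741824 → NEW=0, ERR=6018349997/1073741824
(2,5): OLD=2785886990415/34359738368 → NEW=0, ERR=2785886990415/34359738368
(2,6): OLD=105042507176985/549755813888 → NEW=255, ERR=-35145225364455/549755813888
(3,0): OLD=1747627941/16777216 → NEW=0, ERR=1747627941/16777216
(3,1): OLD=17507737921/134217728 → NEW=255, ERR=-16717782719/134217728
(3,2): OLD=112657739155/1073741824 → NEW=0, ERR=112657739155/1073741824
(3,3): OLD=662773775989/4294967296 → NEW=255, ERR=-432442884491/4294967296
(3,4): OLD=33197741450149/549755813888 → NEW=0, ERR=33197741450149/549755813888
(3,5): OLD=545886341177407/4398046511104 → NEW=0, ERR=545886341177407/4398046511104
(3,6): OLD=11005131977223457/70368744177664 → NEW=255, ERR=-6938897788080863/70368744177664
(4,0): OLD=240942585227/2147483648 → NEW=0, ERR=240942585227/2147483648
(4,1): OLD=3963237621519/34359738368 → NEW=0, ERR=3963237621519/34359738368
(4,2): OLD=93231926980929/549755813888 → NEW=255, ERR=-46955805560511/549755813888
(4,3): OLD=180530229921563/4398046511104 → NEW=0, ERR=180530229921563/4398046511104
(4,4): OLD=4813532272008225/35184372088832 → NEW=255, ERR=-4158482610643935/35184372088832
(4,5): OLD=132140254778734433/1125899906842624 → NEW=0, ERR=132140254778734433/1125899906842624
(4,6): OLD=3013618256564083959/18014398509481984 → NEW=255, ERR=-1580053363353821961/18014398509481984
(5,0): OLD=93837282465949/549755813888 → NEW=255, ERR=-46350450075491/549755813888
(5,1): OLD=422902802341855/4398046511104 → NEW=0, ERR=422902802341855/4398046511104
(5,2): OLD=6483879551325961/35184372088832 → NEW=255, ERR=-2488135331326199/35184372088832
(5,3): OLD=27131267937800461/281474976710656 → NEW=0, ERR=27131267937800461/281474976710656
Target (5,3): original=142, with diffused error = 27131267937800461/281474976710656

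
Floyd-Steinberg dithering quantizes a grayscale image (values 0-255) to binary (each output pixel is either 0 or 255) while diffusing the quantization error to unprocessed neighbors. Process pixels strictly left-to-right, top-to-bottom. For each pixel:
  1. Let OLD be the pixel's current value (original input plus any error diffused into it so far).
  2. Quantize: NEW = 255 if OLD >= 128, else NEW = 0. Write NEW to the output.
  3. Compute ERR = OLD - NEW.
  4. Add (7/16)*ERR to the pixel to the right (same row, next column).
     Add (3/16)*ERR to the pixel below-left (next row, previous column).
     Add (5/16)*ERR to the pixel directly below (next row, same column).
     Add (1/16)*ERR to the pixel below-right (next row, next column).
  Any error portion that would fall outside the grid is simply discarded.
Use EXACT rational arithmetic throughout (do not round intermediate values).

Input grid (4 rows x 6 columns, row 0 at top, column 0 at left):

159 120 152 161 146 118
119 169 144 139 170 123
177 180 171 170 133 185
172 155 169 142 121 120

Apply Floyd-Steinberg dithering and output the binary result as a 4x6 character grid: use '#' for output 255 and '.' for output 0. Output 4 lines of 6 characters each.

(0,0): OLD=159 → NEW=255, ERR=-96
(0,1): OLD=78 → NEW=0, ERR=78
(0,2): OLD=1489/8 → NEW=255, ERR=-551/8
(0,3): OLD=16751/128 → NEW=255, ERR=-15889/128
(0,4): OLD=187785/2048 → NEW=0, ERR=187785/2048
(0,5): OLD=5181119/32768 → NEW=255, ERR=-3174721/32768
(1,0): OLD=829/8 → NEW=0, ERR=829/8
(1,1): OLD=14067/64 → NEW=255, ERR=-2253/64
(1,2): OLD=181607/2048 → NEW=0, ERR=181607/2048
(1,3): OLD=1244295/8192 → NEW=255, ERR=-844665/8192
(1,4): OLD=66909393/524288 → NEW=0, ERR=66909393/524288
(1,5): OLD=1294259815/8388608 → NEW=255, ERR=-844835225/8388608
(2,0): OLD=207649/1024 → NEW=255, ERR=-53471/1024
(2,1): OLD=5546211/32768 → NEW=255, ERR=-2809629/32768
(2,2): OLD=73224889/524288 → NEW=255, ERR=-60468551/524288
(2,3): OLD=489855137/4194304 → NEW=0, ERR=489855137/4194304
(2,4): OLD=26662238547/134217728 → NEW=255, ERR=-7563282093/134217728
(2,5): OLD=293883486837/2147483648 → NEW=255, ERR=-253724843403/2147483648
(3,0): OLD=73193289/524288 → NEW=255, ERR=-60500151/524288
(3,1): OLD=221590029/4194304 → NEW=0, ERR=221590029/4194304
(3,2): OLD=5791859539/33554432 → NEW=255, ERR=-2764520621/33554432
(3,3): OLD=267743127213/2147483648 → NEW=0, ERR=267743127213/2147483648
(3,4): OLD=2458149482757/17179869184 → NEW=255, ERR=-1922717159163/17179869184
(3,5): OLD=8409234875115/274877906944 → NEW=0, ERR=8409234875115/274877906944
Row 0: #.##.#
Row 1: .#.#.#
Row 2: ###.##
Row 3: #.#.#.

Answer: #.##.#
.#.#.#
###.##
#.#.#.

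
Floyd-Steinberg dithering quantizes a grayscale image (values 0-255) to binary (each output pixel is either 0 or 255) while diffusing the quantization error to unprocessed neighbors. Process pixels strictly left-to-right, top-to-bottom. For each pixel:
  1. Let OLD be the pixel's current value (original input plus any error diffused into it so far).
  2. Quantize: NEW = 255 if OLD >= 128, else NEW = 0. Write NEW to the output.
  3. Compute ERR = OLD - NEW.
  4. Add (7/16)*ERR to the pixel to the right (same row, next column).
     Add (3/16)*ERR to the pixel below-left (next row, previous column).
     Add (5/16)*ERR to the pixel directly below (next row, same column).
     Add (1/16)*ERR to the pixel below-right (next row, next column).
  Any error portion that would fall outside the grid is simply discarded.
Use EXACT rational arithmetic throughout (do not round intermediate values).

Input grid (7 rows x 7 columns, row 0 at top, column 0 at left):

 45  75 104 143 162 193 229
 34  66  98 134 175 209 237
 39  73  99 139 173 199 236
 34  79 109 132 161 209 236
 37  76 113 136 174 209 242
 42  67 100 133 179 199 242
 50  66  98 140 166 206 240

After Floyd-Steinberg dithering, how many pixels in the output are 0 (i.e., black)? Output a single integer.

Answer: 22

Derivation:
(0,0): OLD=45 → NEW=0, ERR=45
(0,1): OLD=1515/16 → NEW=0, ERR=1515/16
(0,2): OLD=37229/256 → NEW=255, ERR=-28051/256
(0,3): OLD=389371/4096 → NEW=0, ERR=389371/4096
(0,4): OLD=13342429/65536 → NEW=255, ERR=-3369251/65536
(0,5): OLD=178790411/1048576 → NEW=255, ERR=-88596469/1048576
(0,6): OLD=3221807181/16777216 → NEW=255, ERR=-1056382899/16777216
(1,0): OLD=16849/256 → NEW=0, ERR=16849/256
(1,1): OLD=218423/2048 → NEW=0, ERR=218423/2048
(1,2): OLD=8792323/65536 → NEW=255, ERR=-7919357/65536
(1,3): OLD=24733639/262144 → NEW=0, ERR=24733639/262144
(1,4): OLD=3192904181/16777216 → NEW=255, ERR=-1085285899/16777216
(1,5): OLD=18693307269/134217728 → NEW=255, ERR=-15532213371/134217728
(1,6): OLD=346632466987/2147483648 → NEW=255, ERR=-200975863253/2147483648
(2,0): OLD=2607181/32768 → NEW=0, ERR=2607181/32768
(2,1): OLD=128549535/1048576 → NEW=0, ERR=128549535/1048576
(2,2): OLD=2335878813/16777216 → NEW=255, ERR=-1942311267/16777216
(2,3): OLD=13173950453/134217728 → NEW=0, ERR=13173950453/134217728
(2,4): OLD=193193935685/1073741824 → NEW=255, ERR=-80610229435/1073741824
(2,5): OLD=3724623468631/34359738368 → NEW=0, ERR=3724623468631/34359738368
(2,6): OLD=135760420674769/549755813888 → NEW=255, ERR=-4427311866671/549755813888
(3,0): OLD=1373222909/16777216 → NEW=0, ERR=1373222909/16777216
(3,1): OLD=18305433529/134217728 → NEW=255, ERR=-15920087111/134217728
(3,2): OLD=50459424507/1073741824 → NEW=0, ERR=50459424507/1073741824
(3,3): OLD=695444528141/4294967296 → NEW=255, ERR=-399772132339/4294967296
(3,4): OLD=67772211637245/549755813888 → NEW=0, ERR=67772211637245/549755813888
(3,5): OLD=1278102213760967/4398046511104 → NEW=255, ERR=156600353429447/4398046511104
(3,6): OLD=18002885429252761/70368744177664 → NEW=255, ERR=58855663948441/70368744177664
(4,0): OLD=86625550003/2147483648 → NEW=0, ERR=86625550003/2147483648
(4,1): OLD=2422641076503/34359738368 → NEW=0, ERR=2422641076503/34359738368
(4,2): OLD=73484328949433/549755813888 → NEW=255, ERR=-66703403592007/549755813888
(4,3): OLD=351321260719299/4398046511104 → NEW=0, ERR=351321260719299/4398046511104
(4,4): OLD=8737366587105817/35184372088832 → NEW=255, ERR=-234648295546343/35184372088832
(4,5): OLD=253407442748228057/1125899906842624 → NEW=255, ERR=-33697033496641063/1125899906842624
(4,6): OLD=4168403348411966399/18014398509481984 → NEW=255, ERR=-425268271505939521/18014398509481984
(5,0): OLD=37287711413045/549755813888 → NEW=0, ERR=37287711413045/549755813888
(5,1): OLD=433114714262119/4398046511104 → NEW=0, ERR=433114714262119/4398046511104
(5,2): OLD=4382301556935617/35184372088832 → NEW=0, ERR=4382301556935617/35184372088832
(5,3): OLD=57314171207914149/281474976710656 → NEW=255, ERR=-14461947853303131/281474976710656
(5,4): OLD=2770946208271589943/18014398509481984 → NEW=255, ERR=-1822725411646315977/18014398509481984
(5,5): OLD=20253529775548796999/144115188075855872 → NEW=255, ERR=-16495843183794450361/144115188075855872
(5,6): OLD=421219154795345146953/2305843009213693952 → NEW=255, ERR=-166770812554146810807/2305843009213693952
(6,0): OLD=6309289808191357/70368744177664 → NEW=0, ERR=6309289808191357/70368744177664
(6,1): OLD=184190236052405665/1125899906842624 → NEW=255, ERR=-102914240192463455/1125899906842624
(6,2): OLD=1683513614303153859/18014398509481984 → NEW=0, ERR=1683513614303153859/18014398509481984
(6,3): OLD=22142293405258403613/144115188075855872 → NEW=255, ERR=-14607079554084843747/144115188075855872
(6,4): OLD=18839914916594012071/288230376151711744 → NEW=0, ERR=18839914916594012071/288230376151711744
(6,5): OLD=6601805048640875035411/36893488147419103232 → NEW=255, ERR=-2806034428950996288749/36893488147419103232
(6,6): OLD=104464152624049258232661/590295810358705651712 → NEW=255, ERR=-46061279017420682953899/590295810358705651712
Output grid:
  Row 0: ..#.###  (3 black, running=3)
  Row 1: ..#.###  (3 black, running=6)
  Row 2: ..#.#.#  (4 black, running=10)
  Row 3: .#.#.##  (3 black, running=13)
  Row 4: ..#.###  (3 black, running=16)
  Row 5: ...####  (3 black, running=19)
  Row 6: .#.#.##  (3 black, running=22)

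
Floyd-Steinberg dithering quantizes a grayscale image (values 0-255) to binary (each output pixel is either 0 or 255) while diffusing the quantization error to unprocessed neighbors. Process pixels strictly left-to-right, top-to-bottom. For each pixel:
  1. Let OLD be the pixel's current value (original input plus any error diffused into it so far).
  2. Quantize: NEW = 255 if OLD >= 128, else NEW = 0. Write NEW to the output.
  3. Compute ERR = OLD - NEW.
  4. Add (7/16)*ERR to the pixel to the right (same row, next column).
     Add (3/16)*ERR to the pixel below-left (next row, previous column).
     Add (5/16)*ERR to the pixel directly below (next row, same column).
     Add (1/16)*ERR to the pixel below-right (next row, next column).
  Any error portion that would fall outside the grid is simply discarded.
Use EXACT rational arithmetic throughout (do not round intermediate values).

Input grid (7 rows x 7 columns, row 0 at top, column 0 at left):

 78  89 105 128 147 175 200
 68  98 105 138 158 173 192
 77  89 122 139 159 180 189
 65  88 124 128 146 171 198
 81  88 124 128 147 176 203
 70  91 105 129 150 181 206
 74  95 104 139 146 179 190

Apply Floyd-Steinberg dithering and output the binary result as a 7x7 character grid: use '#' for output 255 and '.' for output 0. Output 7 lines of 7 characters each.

Answer: ..#.###
.#.#.#.
..#.###
.#.#.#.
.#.#.##
..#.###
.#.#.#.

Derivation:
(0,0): OLD=78 → NEW=0, ERR=78
(0,1): OLD=985/8 → NEW=0, ERR=985/8
(0,2): OLD=20335/128 → NEW=255, ERR=-12305/128
(0,3): OLD=176009/2048 → NEW=0, ERR=176009/2048
(0,4): OLD=6048959/32768 → NEW=255, ERR=-2306881/32768
(0,5): OLD=75602233/524288 → NEW=255, ERR=-58091207/524288
(0,6): OLD=1271083151/8388608 → NEW=255, ERR=-868011889/8388608
(1,0): OLD=14779/128 → NEW=0, ERR=14779/128
(1,1): OLD=178013/1024 → NEW=255, ERR=-83107/1024
(1,2): OLD=2072929/32768 → NEW=0, ERR=2072929/32768
(1,3): OLD=22718061/131072 → NEW=255, ERR=-10705299/131072
(1,4): OLD=711885895/8388608 → NEW=0, ERR=711885895/8388608
(1,5): OLD=10180487223/67108864 → NEW=255, ERR=-6932273097/67108864
(1,6): OLD=115476368473/1073741824 → NEW=0, ERR=115476368473/1073741824
(2,0): OLD=1603407/16384 → NEW=0, ERR=1603407/16384
(2,1): OLD=65814421/524288 → NEW=0, ERR=65814421/524288
(2,2): OLD=1478931071/8388608 → NEW=255, ERR=-660163969/8388608
(2,3): OLD=6637874119/67108864 → NEW=0, ERR=6637874119/67108864
(2,4): OLD=109693786135/536870912 → NEW=255, ERR=-27208296425/536870912
(2,5): OLD=2594428955389/17179869184 → NEW=255, ERR=-1786437686531/17179869184
(2,6): OLD=46910308171707/274877906944 → NEW=255, ERR=-23183558099013/274877906944
(3,0): OLD=999247903/8388608 → NEW=0, ERR=999247903/8388608
(3,1): OLD=11455750771/67108864 → NEW=255, ERR=-5657009549/67108864
(3,2): OLD=47738114409/536870912 → NEW=0, ERR=47738114409/536870912
(3,3): OLD=393829502527/2147483648 → NEW=255, ERR=-153778827713/2147483648
(3,4): OLD=23507215348767/274877906944 → NEW=0, ERR=23507215348767/274877906944
(3,5): OLD=345110061925517/2199023255552 → NEW=255, ERR=-215640868240243/2199023255552
(3,6): OLD=4301013248070547/35184372088832 → NEW=0, ERR=4301013248070547/35184372088832
(4,0): OLD=109971975217/1073741824 → NEW=0, ERR=109971975217/1073741824
(4,1): OLD=2243403968829/17179869184 → NEW=255, ERR=-2137462673091/17179869184
(4,2): OLD=21621833745203/274877906944 → NEW=0, ERR=21621833745203/274877906944
(4,3): OLD=355423950262561/2199023255552 → NEW=255, ERR=-205326979903199/2199023255552
(4,4): OLD=1935355163693875/17592186044416 → NEW=0, ERR=1935355163693875/17592186044416
(4,5): OLD=124834857943499539/562949953421312 → NEW=255, ERR=-18717380178935021/562949953421312
(4,6): OLD=1986316785036017781/9007199254740992 → NEW=255, ERR=-310519024922935179/9007199254740992
(5,0): OLD=21626823484167/274877906944 → NEW=0, ERR=21626823484167/274877906944
(5,1): OLD=236815654971757/2199023255552 → NEW=0, ERR=236815654971757/2199023255552
(5,2): OLD=2663682921036267/17592186044416 → NEW=255, ERR=-1822324520289813/17592186044416
(5,3): OLD=11265392004146295/140737488355328 → NEW=0, ERR=11265392004146295/140737488355328
(5,4): OLD=1867451843126241053/9007199254740992 → NEW=255, ERR=-429383966832711907/9007199254740992
(5,5): OLD=10820557814314293133/72057594037927936 → NEW=255, ERR=-7554128665357330547/72057594037927936
(5,6): OLD=169806343631688073379/1152921504606846976 → NEW=255, ERR=-124188640043057905501/1152921504606846976
(6,0): OLD=4179163438855519/35184372088832 → NEW=0, ERR=4179163438855519/35184372088832
(6,1): OLD=93513928328988331/562949953421312 → NEW=255, ERR=-50038309793446229/562949953421312
(6,2): OLD=490718142415094817/9007199254740992 → NEW=0, ERR=490718142415094817/9007199254740992
(6,3): OLD=12425390762944962175/72057594037927936 → NEW=255, ERR=-5949295716726661505/72057594037927936
(6,4): OLD=11576450711531932885/144115188075855872 → NEW=0, ERR=11576450711531932885/144115188075855872
(6,5): OLD=2918391067927450696465/18446744073709551616 → NEW=255, ERR=-1785528670868484965615/18446744073709551616
(6,6): OLD=31710453146221533093223/295147905179352825856 → NEW=0, ERR=31710453146221533093223/295147905179352825856
Row 0: ..#.###
Row 1: .#.#.#.
Row 2: ..#.###
Row 3: .#.#.#.
Row 4: .#.#.##
Row 5: ..#.###
Row 6: .#.#.#.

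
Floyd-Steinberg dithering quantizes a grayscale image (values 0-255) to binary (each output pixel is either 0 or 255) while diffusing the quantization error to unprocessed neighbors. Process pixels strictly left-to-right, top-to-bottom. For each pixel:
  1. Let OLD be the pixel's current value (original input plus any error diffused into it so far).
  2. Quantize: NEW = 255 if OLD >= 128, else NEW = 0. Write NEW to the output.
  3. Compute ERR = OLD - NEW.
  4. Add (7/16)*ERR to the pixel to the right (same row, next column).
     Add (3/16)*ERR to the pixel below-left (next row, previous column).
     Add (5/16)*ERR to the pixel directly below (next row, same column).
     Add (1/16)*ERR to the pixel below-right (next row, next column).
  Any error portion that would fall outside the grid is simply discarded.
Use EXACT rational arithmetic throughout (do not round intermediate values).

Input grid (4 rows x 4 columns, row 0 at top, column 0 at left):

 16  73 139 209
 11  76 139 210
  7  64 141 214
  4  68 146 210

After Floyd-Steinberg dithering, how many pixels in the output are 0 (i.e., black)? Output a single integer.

Answer: 9

Derivation:
(0,0): OLD=16 → NEW=0, ERR=16
(0,1): OLD=80 → NEW=0, ERR=80
(0,2): OLD=174 → NEW=255, ERR=-81
(0,3): OLD=2777/16 → NEW=255, ERR=-1303/16
(1,0): OLD=31 → NEW=0, ERR=31
(1,1): OLD=803/8 → NEW=0, ERR=803/8
(1,2): OLD=37717/256 → NEW=255, ERR=-27563/256
(1,3): OLD=542243/4096 → NEW=255, ERR=-502237/4096
(2,0): OLD=4545/128 → NEW=0, ERR=4545/128
(2,1): OLD=379501/4096 → NEW=0, ERR=379501/4096
(2,2): OLD=2149117/16384 → NEW=255, ERR=-2028803/16384
(2,3): OLD=30088423/262144 → NEW=0, ERR=30088423/262144
(3,0): OLD=2127847/65536 → NEW=0, ERR=2127847/65536
(3,1): OLD=94539581/1048576 → NEW=0, ERR=94539581/1048576
(3,2): OLD=2920246975/16777216 → NEW=255, ERR=-1357943105/16777216
(3,3): OLD=54416645113/268435456 → NEW=255, ERR=-14034396167/268435456
Output grid:
  Row 0: ..##  (2 black, running=2)
  Row 1: ..##  (2 black, running=4)
  Row 2: ..#.  (3 black, running=7)
  Row 3: ..##  (2 black, running=9)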